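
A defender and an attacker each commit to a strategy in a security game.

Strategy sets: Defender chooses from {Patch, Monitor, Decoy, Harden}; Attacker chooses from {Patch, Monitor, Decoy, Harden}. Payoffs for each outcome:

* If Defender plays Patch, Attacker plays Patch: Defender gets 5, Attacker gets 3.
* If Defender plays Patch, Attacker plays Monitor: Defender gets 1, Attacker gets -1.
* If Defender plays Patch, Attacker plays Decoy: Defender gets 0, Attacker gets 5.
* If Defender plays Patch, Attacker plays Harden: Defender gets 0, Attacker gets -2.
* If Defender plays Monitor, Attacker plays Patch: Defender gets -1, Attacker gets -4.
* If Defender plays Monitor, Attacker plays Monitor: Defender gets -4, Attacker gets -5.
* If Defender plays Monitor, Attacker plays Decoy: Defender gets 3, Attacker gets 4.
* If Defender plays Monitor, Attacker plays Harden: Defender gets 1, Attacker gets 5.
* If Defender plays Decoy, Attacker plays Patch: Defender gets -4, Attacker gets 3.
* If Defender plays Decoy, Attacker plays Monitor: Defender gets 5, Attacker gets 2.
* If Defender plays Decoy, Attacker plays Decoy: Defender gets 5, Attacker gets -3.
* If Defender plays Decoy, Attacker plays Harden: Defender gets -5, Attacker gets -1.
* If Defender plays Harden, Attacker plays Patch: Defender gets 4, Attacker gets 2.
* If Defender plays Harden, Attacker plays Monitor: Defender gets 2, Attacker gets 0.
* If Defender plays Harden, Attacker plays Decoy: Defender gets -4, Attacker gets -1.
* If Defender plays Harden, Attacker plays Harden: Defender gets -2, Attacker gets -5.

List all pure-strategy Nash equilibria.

The unique pure-strategy Nash equilibrium is (Monitor, Harden).

Mark each player's best response to every combination of opponents' strategies; a profile where every player is best-responding is a pure Nash equilibrium.
Defender against Patch: payoffs 5, -1, -4, 4 → best response Patch.
Defender against Monitor: payoffs 1, -4, 5, 2 → best response Decoy.
Defender against Decoy: payoffs 0, 3, 5, -4 → best response Decoy.
Defender against Harden: payoffs 0, 1, -5, -2 → best response Monitor.
Attacker against Patch: payoffs 3, -1, 5, -2 → best response Decoy.
Attacker against Monitor: payoffs -4, -5, 4, 5 → best response Harden.
Attacker against Decoy: payoffs 3, 2, -3, -1 → best response Patch.
Attacker against Harden: payoffs 2, 0, -1, -5 → best response Patch.
Mutual best responses: (Monitor, Harden).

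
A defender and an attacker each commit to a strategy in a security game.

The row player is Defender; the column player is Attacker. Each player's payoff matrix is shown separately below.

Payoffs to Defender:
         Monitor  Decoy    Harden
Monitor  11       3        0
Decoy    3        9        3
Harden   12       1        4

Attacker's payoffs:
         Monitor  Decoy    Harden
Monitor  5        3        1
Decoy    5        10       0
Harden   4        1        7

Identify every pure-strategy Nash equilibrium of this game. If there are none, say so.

The pure Nash equilibria are (Decoy, Decoy), (Harden, Harden).

Mark each player's best response to every combination of opponents' strategies; a profile where every player is best-responding is a pure Nash equilibrium.
Defender against Monitor: payoffs 11, 3, 12 → best response Harden.
Defender against Decoy: payoffs 3, 9, 1 → best response Decoy.
Defender against Harden: payoffs 0, 3, 4 → best response Harden.
Attacker against Monitor: payoffs 5, 3, 1 → best response Monitor.
Attacker against Decoy: payoffs 5, 10, 0 → best response Decoy.
Attacker against Harden: payoffs 4, 1, 7 → best response Harden.
Mutual best responses: (Decoy, Decoy); (Harden, Harden).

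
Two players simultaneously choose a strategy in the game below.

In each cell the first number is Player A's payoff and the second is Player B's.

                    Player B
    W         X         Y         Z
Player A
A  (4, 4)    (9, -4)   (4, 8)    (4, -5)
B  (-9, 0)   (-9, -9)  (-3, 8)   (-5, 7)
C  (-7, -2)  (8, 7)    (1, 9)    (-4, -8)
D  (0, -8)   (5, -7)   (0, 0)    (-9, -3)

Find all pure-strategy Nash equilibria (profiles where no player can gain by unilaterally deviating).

Player A against W: payoffs 4, -9, -7, 0 → best response A.
Player A against X: payoffs 9, -9, 8, 5 → best response A.
Player A against Y: payoffs 4, -3, 1, 0 → best response A.
Player A against Z: payoffs 4, -5, -4, -9 → best response A.
Player B against A: payoffs 4, -4, 8, -5 → best response Y.
Player B against B: payoffs 0, -9, 8, 7 → best response Y.
Player B against C: payoffs -2, 7, 9, -8 → best response Y.
Player B against D: payoffs -8, -7, 0, -3 → best response Y.
Mutual best responses: (A, Y).

The unique pure-strategy Nash equilibrium is (A, Y).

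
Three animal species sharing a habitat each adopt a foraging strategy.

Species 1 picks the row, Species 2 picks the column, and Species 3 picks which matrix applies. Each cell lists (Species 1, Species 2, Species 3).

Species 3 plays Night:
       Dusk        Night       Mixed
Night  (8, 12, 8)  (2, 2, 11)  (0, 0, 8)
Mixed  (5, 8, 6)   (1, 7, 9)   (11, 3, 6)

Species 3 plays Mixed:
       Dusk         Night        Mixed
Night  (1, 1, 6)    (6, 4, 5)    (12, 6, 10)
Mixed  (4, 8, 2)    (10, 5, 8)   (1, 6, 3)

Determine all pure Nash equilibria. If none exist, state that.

For each strategy profile, look for a profitable unilateral deviation.
(Night, Dusk, Night): Species 1 gets 8, best alternative 5; Species 2 gets 12, best alternative 2; Species 3 gets 8, best alternative 6. No profitable deviation — NE.
(Night, Dusk, Mixed): Species 1 can switch to Mixed (1 → 4). Not NE.
(Night, Night, Night): Species 2 can switch to Dusk (2 → 12). Not NE.
(Night, Night, Mixed): Species 1 can switch to Mixed (6 → 10). Not NE.
(Night, Mixed, Night): Species 1 can switch to Mixed (0 → 11). Not NE.
(Night, Mixed, Mixed): Species 1 gets 12, best alternative 1; Species 2 gets 6, best alternative 4; Species 3 gets 10, best alternative 8. No profitable deviation — NE.
(Mixed, Dusk, Night): Species 1 can switch to Night (5 → 8). Not NE.
(Mixed, Dusk, Mixed): Species 3 can switch to Night (2 → 6). Not NE.
(Mixed, Night, Night): Species 1 can switch to Night (1 → 2). Not NE.
(Mixed, Night, Mixed): Species 2 can switch to Dusk (5 → 8). Not NE.
(The remaining 2 profiles each have a profitable deviation by the same check.)

Pure-strategy Nash equilibria: (Night, Dusk, Night); (Night, Mixed, Mixed)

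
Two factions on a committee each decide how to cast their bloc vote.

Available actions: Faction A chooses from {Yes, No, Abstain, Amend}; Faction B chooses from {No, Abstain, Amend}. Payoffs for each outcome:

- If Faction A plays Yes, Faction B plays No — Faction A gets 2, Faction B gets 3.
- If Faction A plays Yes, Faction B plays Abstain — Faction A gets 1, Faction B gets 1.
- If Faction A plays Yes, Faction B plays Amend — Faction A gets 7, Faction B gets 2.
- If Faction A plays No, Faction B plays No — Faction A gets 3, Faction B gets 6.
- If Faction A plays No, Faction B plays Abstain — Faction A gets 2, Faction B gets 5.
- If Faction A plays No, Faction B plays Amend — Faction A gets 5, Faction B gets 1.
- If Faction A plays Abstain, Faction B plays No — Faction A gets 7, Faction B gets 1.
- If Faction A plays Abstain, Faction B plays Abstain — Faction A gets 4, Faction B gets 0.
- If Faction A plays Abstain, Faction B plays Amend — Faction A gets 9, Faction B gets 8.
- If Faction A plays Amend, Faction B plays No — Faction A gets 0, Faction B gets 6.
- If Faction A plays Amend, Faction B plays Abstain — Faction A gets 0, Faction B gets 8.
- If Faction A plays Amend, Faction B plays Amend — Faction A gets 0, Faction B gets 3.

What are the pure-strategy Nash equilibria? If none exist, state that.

(Yes, No): Faction A can switch to No (2 → 3). Not NE.
(Yes, Abstain): Faction A can switch to No (1 → 2). Not NE.
(Yes, Amend): Faction A can switch to Abstain (7 → 9). Not NE.
(No, No): Faction A can switch to Abstain (3 → 7). Not NE.
(No, Abstain): Faction A can switch to Abstain (2 → 4). Not NE.
(No, Amend): Faction A can switch to Yes (5 → 7). Not NE.
(Abstain, Amend): Faction A gets 9, best alternative 7; Faction B gets 8, best alternative 1. No profitable deviation — NE.
(The remaining 5 profiles each have a profitable deviation by the same check.)

Pure NE: (Abstain, Amend)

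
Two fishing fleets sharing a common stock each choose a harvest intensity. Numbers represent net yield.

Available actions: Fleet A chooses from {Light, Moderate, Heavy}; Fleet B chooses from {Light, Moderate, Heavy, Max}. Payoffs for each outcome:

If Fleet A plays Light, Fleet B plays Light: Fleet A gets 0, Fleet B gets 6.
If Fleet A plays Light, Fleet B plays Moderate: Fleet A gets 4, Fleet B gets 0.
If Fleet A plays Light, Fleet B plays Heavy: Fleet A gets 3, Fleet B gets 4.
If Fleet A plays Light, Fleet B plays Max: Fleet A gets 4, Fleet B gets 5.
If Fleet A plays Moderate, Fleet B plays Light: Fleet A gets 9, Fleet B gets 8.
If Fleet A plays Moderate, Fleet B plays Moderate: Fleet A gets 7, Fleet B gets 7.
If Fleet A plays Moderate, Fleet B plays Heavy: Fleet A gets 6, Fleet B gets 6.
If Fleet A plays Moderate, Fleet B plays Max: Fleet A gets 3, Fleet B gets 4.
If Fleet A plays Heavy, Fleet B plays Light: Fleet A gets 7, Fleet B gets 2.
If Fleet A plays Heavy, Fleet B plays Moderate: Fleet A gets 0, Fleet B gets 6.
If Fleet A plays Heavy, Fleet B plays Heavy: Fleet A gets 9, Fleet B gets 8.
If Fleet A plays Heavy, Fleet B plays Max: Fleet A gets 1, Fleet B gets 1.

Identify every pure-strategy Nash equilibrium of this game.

(Light, Light): Fleet A can switch to Moderate (0 → 9). Not NE.
(Light, Moderate): Fleet A can switch to Moderate (4 → 7). Not NE.
(Light, Heavy): Fleet A can switch to Moderate (3 → 6). Not NE.
(Light, Max): Fleet B can switch to Light (5 → 6). Not NE.
(Moderate, Light): Fleet A gets 9, best alternative 7; Fleet B gets 8, best alternative 7. No profitable deviation — NE.
(Moderate, Moderate): Fleet B can switch to Light (7 → 8). Not NE.
(Moderate, Heavy): Fleet A can switch to Heavy (6 → 9). Not NE.
(Moderate, Max): Fleet A can switch to Light (3 → 4). Not NE.
(Heavy, Light): Fleet A can switch to Moderate (7 → 9). Not NE.
(Heavy, Heavy): Fleet A gets 9, best alternative 6; Fleet B gets 8, best alternative 6. No profitable deviation — NE.
(The remaining 2 profiles each have a profitable deviation by the same check.)

The pure Nash equilibria are (Moderate, Light); (Heavy, Heavy).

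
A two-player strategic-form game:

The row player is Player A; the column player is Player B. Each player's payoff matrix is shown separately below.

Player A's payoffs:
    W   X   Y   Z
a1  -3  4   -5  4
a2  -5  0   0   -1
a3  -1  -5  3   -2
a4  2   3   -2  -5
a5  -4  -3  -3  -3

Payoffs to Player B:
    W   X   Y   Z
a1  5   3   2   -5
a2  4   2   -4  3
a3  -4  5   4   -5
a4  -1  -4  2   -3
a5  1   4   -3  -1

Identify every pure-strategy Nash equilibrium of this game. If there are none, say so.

There is no pure-strategy Nash equilibrium.

Player A against W: payoffs -3, -5, -1, 2, -4 → best response a4.
Player A against X: payoffs 4, 0, -5, 3, -3 → best response a1.
Player A against Y: payoffs -5, 0, 3, -2, -3 → best response a3.
Player A against Z: payoffs 4, -1, -2, -5, -3 → best response a1.
Player B against a1: payoffs 5, 3, 2, -5 → best response W.
Player B against a2: payoffs 4, 2, -4, 3 → best response W.
Player B against a3: payoffs -4, 5, 4, -5 → best response X.
Player B against a4: payoffs -1, -4, 2, -3 → best response Y.
Player B against a5: payoffs 1, 4, -3, -1 → best response X.
No profile is a mutual best response for all players.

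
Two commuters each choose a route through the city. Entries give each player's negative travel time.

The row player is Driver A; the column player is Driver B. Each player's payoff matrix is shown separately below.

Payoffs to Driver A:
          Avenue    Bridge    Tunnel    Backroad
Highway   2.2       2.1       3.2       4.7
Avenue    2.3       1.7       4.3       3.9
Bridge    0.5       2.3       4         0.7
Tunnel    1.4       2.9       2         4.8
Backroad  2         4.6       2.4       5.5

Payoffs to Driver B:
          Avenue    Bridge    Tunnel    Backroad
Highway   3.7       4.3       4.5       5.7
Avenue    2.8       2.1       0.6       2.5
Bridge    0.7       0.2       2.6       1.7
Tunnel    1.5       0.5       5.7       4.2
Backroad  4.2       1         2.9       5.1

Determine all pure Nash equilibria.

Driver A against Avenue: payoffs 2.2, 2.3, 0.5, 1.4, 2 → best response Avenue.
Driver A against Bridge: payoffs 2.1, 1.7, 2.3, 2.9, 4.6 → best response Backroad.
Driver A against Tunnel: payoffs 3.2, 4.3, 4, 2, 2.4 → best response Avenue.
Driver A against Backroad: payoffs 4.7, 3.9, 0.7, 4.8, 5.5 → best response Backroad.
Driver B against Highway: payoffs 3.7, 4.3, 4.5, 5.7 → best response Backroad.
Driver B against Avenue: payoffs 2.8, 2.1, 0.6, 2.5 → best response Avenue.
Driver B against Bridge: payoffs 0.7, 0.2, 2.6, 1.7 → best response Tunnel.
Driver B against Tunnel: payoffs 1.5, 0.5, 5.7, 4.2 → best response Tunnel.
Driver B against Backroad: payoffs 4.2, 1, 2.9, 5.1 → best response Backroad.
Mutual best responses: (Avenue, Avenue); (Backroad, Backroad).

The pure Nash equilibria are (Avenue, Avenue), (Backroad, Backroad).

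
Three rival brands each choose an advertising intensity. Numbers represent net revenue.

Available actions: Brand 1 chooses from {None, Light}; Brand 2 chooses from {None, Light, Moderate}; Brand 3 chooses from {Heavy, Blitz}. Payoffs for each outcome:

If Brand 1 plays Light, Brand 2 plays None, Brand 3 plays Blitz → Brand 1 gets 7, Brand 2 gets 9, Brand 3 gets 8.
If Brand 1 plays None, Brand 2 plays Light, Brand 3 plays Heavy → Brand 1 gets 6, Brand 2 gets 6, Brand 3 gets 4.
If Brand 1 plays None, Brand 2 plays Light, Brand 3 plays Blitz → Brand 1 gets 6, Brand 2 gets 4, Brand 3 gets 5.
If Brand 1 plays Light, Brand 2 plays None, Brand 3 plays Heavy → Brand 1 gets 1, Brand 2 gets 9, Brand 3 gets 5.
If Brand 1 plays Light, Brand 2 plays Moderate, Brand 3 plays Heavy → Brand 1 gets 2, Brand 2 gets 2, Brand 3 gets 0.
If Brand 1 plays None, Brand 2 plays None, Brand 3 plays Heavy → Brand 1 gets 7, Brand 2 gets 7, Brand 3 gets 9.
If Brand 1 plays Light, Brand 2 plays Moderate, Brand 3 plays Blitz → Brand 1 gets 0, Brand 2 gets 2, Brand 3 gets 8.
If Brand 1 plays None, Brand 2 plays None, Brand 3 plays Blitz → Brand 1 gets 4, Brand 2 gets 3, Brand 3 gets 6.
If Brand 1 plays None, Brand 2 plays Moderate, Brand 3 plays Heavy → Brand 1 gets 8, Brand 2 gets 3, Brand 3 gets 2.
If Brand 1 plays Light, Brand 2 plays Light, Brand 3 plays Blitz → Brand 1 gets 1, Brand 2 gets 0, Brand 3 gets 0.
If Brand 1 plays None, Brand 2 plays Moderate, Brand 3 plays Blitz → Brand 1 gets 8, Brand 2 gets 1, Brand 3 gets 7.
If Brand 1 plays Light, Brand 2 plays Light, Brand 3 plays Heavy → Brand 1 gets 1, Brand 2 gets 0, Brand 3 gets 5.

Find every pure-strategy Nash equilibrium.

(None, None, Heavy); (None, Light, Blitz); (Light, None, Blitz)

Brand 1 against (None, Heavy): payoffs 7, 1 → best response None.
Brand 1 against (None, Blitz): payoffs 4, 7 → best response Light.
Brand 1 against (Light, Heavy): payoffs 6, 1 → best response None.
Brand 1 against (Light, Blitz): payoffs 6, 1 → best response None.
Brand 1 against (Moderate, Heavy): payoffs 8, 2 → best response None.
Brand 1 against (Moderate, Blitz): payoffs 8, 0 → best response None.
Brand 2 against (None, Heavy): payoffs 7, 6, 3 → best response None.
Brand 2 against (None, Blitz): payoffs 3, 4, 1 → best response Light.
Brand 2 against (Light, Heavy): payoffs 9, 0, 2 → best response None.
Brand 2 against (Light, Blitz): payoffs 9, 0, 2 → best response None.
Brand 3 against (None, None): payoffs 9, 6 → best response Heavy.
Brand 3 against (None, Light): payoffs 4, 5 → best response Blitz.
Brand 3 against (None, Moderate): payoffs 2, 7 → best response Blitz.
Brand 3 against (Light, None): payoffs 5, 8 → best response Blitz.
Brand 3 against (Light, Light): payoffs 5, 0 → best response Heavy.
Brand 3 against (Light, Moderate): payoffs 0, 8 → best response Blitz.
Mutual best responses: (None, None, Heavy); (None, Light, Blitz); (Light, None, Blitz).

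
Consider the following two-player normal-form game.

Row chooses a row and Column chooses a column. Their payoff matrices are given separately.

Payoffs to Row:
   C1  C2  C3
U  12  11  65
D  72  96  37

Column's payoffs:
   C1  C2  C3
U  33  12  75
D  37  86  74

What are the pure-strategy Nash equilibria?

(U, C3); (D, C2)

(U, C1): Row can switch to D (12 → 72). Not NE.
(U, C2): Row can switch to D (11 → 96). Not NE.
(U, C3): Row gets 65, best alternative 37; Column gets 75, best alternative 33. No profitable deviation — NE.
(D, C1): Column can switch to C2 (37 → 86). Not NE.
(D, C2): Row gets 96, best alternative 11; Column gets 86, best alternative 74. No profitable deviation — NE.
(D, C3): Row can switch to U (37 → 65). Not NE.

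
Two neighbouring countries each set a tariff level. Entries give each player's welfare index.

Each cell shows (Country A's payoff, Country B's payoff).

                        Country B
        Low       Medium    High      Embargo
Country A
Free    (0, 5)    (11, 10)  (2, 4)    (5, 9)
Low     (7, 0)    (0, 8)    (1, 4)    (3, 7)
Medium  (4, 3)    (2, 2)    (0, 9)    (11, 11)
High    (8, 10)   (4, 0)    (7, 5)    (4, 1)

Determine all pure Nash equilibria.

The pure Nash equilibria are (Free, Medium) and (Medium, Embargo) and (High, Low).

Country A against Low: payoffs 0, 7, 4, 8 → best response High.
Country A against Medium: payoffs 11, 0, 2, 4 → best response Free.
Country A against High: payoffs 2, 1, 0, 7 → best response High.
Country A against Embargo: payoffs 5, 3, 11, 4 → best response Medium.
Country B against Free: payoffs 5, 10, 4, 9 → best response Medium.
Country B against Low: payoffs 0, 8, 4, 7 → best response Medium.
Country B against Medium: payoffs 3, 2, 9, 11 → best response Embargo.
Country B against High: payoffs 10, 0, 5, 1 → best response Low.
Mutual best responses: (Free, Medium); (Medium, Embargo); (High, Low).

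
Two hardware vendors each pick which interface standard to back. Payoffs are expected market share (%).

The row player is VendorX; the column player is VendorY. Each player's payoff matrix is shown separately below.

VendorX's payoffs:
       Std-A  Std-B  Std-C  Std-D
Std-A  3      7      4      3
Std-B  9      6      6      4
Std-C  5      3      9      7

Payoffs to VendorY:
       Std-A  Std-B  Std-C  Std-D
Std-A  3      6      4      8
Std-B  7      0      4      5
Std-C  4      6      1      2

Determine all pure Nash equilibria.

(Std-B, Std-A)

For each strategy profile, look for a profitable unilateral deviation.
(Std-A, Std-A): VendorX can switch to Std-B (3 → 9). Not NE.
(Std-A, Std-B): VendorY can switch to Std-D (6 → 8). Not NE.
(Std-A, Std-C): VendorX can switch to Std-B (4 → 6). Not NE.
(Std-A, Std-D): VendorX can switch to Std-B (3 → 4). Not NE.
(Std-B, Std-A): VendorX gets 9, best alternative 5; VendorY gets 7, best alternative 5. No profitable deviation — NE.
(Std-B, Std-B): VendorX can switch to Std-A (6 → 7). Not NE.
(Std-B, Std-C): VendorX can switch to Std-C (6 → 9). Not NE.
(Std-B, Std-D): VendorX can switch to Std-C (4 → 7). Not NE.
(Std-C, Std-A): VendorX can switch to Std-B (5 → 9). Not NE.
(The remaining 3 profiles each have a profitable deviation by the same check.)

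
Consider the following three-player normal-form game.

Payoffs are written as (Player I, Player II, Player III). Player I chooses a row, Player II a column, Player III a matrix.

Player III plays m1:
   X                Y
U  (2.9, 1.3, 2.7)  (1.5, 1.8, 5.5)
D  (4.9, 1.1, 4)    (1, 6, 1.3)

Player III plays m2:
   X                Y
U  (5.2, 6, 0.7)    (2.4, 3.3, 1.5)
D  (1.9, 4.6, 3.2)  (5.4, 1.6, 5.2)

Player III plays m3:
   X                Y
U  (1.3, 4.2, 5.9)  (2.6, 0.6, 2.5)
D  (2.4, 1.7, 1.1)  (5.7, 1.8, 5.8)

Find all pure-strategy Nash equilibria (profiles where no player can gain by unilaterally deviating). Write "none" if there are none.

Player I against (X, m1): payoffs 2.9, 4.9 → best response D.
Player I against (X, m2): payoffs 5.2, 1.9 → best response U.
Player I against (X, m3): payoffs 1.3, 2.4 → best response D.
Player I against (Y, m1): payoffs 1.5, 1 → best response U.
Player I against (Y, m2): payoffs 2.4, 5.4 → best response D.
Player I against (Y, m3): payoffs 2.6, 5.7 → best response D.
Player II against (U, m1): payoffs 1.3, 1.8 → best response Y.
Player II against (U, m2): payoffs 6, 3.3 → best response X.
Player II against (U, m3): payoffs 4.2, 0.6 → best response X.
Player II against (D, m1): payoffs 1.1, 6 → best response Y.
Player II against (D, m2): payoffs 4.6, 1.6 → best response X.
Player II against (D, m3): payoffs 1.7, 1.8 → best response Y.
Player III against (U, X): payoffs 2.7, 0.7, 5.9 → best response m3.
Player III against (U, Y): payoffs 5.5, 1.5, 2.5 → best response m1.
Player III against (D, X): payoffs 4, 3.2, 1.1 → best response m1.
Player III against (D, Y): payoffs 1.3, 5.2, 5.8 → best response m3.
Mutual best responses: (U, Y, m1); (D, Y, m3).

Pure-strategy Nash equilibria: (U, Y, m1) and (D, Y, m3)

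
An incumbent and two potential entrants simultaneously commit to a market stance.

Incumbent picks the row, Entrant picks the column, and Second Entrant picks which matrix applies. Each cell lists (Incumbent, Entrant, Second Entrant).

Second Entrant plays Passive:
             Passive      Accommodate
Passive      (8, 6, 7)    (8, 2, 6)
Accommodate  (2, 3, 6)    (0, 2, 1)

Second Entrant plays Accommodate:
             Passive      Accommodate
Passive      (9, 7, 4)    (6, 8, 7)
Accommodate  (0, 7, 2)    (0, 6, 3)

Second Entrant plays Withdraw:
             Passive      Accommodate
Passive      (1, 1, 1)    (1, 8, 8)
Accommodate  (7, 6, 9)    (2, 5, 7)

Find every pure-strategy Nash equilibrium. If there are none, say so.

Pure-strategy Nash equilibria: (Passive, Passive, Passive) and (Accommodate, Passive, Withdraw)

For each strategy profile, look for a profitable unilateral deviation.
(Passive, Passive, Passive): Incumbent gets 8, best alternative 2; Entrant gets 6, best alternative 2; Second Entrant gets 7, best alternative 4. No profitable deviation — NE.
(Passive, Passive, Accommodate): Entrant can switch to Accommodate (7 → 8). Not NE.
(Passive, Passive, Withdraw): Incumbent can switch to Accommodate (1 → 7). Not NE.
(Passive, Accommodate, Passive): Entrant can switch to Passive (2 → 6). Not NE.
(Passive, Accommodate, Accommodate): Second Entrant can switch to Withdraw (7 → 8). Not NE.
(Passive, Accommodate, Withdraw): Incumbent can switch to Accommodate (1 → 2). Not NE.
(Accommodate, Passive, Passive): Incumbent can switch to Passive (2 → 8). Not NE.
(Accommodate, Passive, Withdraw): Incumbent gets 7, best alternative 1; Entrant gets 6, best alternative 5; Second Entrant gets 9, best alternative 6. No profitable deviation — NE.
(The remaining 4 profiles each have a profitable deviation by the same check.)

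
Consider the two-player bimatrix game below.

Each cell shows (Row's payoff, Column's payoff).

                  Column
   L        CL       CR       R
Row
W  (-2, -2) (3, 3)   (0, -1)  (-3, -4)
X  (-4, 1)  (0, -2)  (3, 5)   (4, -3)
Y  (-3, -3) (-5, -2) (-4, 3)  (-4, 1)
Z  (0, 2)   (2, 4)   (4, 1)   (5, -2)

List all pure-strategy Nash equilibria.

Pure NE: (W, CL)

(W, L): Row can switch to Z (-2 → 0). Not NE.
(W, CL): Row gets 3, best alternative 2; Column gets 3, best alternative -1. No profitable deviation — NE.
(W, CR): Row can switch to X (0 → 3). Not NE.
(W, R): Row can switch to X (-3 → 4). Not NE.
(X, L): Row can switch to W (-4 → -2). Not NE.
(X, CL): Row can switch to W (0 → 3). Not NE.
(X, CR): Row can switch to Z (3 → 4). Not NE.
(X, R): Row can switch to Z (4 → 5). Not NE.
(Y, L): Row can switch to W (-3 → -2). Not NE.
(Y, CL): Row can switch to W (-5 → 3). Not NE.
(Y, CR): Row can switch to W (-4 → 0). Not NE.
(Y, R): Row can switch to W (-4 → -3). Not NE.
(Z, L): Column can switch to CL (2 → 4). Not NE.
(The remaining 3 profiles each have a profitable deviation by the same check.)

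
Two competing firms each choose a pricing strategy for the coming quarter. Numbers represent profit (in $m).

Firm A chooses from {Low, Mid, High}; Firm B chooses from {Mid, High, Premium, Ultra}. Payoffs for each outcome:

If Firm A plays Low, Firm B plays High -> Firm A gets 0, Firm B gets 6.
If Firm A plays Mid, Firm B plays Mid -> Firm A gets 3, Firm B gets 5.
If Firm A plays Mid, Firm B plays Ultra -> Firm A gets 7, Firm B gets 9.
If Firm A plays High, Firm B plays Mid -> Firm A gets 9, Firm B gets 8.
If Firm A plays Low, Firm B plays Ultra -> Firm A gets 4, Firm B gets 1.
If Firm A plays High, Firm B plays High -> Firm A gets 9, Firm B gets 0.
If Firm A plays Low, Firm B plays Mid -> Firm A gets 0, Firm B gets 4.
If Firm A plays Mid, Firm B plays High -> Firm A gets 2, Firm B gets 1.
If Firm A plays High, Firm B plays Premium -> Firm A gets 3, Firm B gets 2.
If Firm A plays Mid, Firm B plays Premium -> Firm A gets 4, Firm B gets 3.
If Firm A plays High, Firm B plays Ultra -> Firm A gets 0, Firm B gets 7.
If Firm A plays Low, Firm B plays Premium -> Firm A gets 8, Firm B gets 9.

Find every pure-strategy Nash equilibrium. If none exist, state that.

Firm A against Mid: payoffs 0, 3, 9 → best response High.
Firm A against High: payoffs 0, 2, 9 → best response High.
Firm A against Premium: payoffs 8, 4, 3 → best response Low.
Firm A against Ultra: payoffs 4, 7, 0 → best response Mid.
Firm B against Low: payoffs 4, 6, 9, 1 → best response Premium.
Firm B against Mid: payoffs 5, 1, 3, 9 → best response Ultra.
Firm B against High: payoffs 8, 0, 2, 7 → best response Mid.
Mutual best responses: (Low, Premium); (Mid, Ultra); (High, Mid).

Pure-strategy Nash equilibria: (Low, Premium) and (Mid, Ultra) and (High, Mid)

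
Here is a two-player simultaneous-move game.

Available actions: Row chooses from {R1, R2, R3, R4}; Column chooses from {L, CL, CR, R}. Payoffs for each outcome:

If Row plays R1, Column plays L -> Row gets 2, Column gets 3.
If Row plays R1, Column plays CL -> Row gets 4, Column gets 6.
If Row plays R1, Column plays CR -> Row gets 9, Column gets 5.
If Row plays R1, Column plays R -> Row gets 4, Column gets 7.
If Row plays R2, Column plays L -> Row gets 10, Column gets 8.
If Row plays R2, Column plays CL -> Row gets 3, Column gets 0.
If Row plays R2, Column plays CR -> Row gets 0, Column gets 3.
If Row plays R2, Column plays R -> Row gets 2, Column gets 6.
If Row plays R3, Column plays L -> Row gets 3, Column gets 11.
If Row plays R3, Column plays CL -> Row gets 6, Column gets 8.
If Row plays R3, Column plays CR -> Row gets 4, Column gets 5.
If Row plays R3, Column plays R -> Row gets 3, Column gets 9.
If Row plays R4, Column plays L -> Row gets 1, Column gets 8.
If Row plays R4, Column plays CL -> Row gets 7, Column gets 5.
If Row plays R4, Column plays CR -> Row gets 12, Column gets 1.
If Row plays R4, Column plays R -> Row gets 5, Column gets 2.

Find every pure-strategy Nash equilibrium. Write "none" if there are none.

Row against L: payoffs 2, 10, 3, 1 → best response R2.
Row against CL: payoffs 4, 3, 6, 7 → best response R4.
Row against CR: payoffs 9, 0, 4, 12 → best response R4.
Row against R: payoffs 4, 2, 3, 5 → best response R4.
Column against R1: payoffs 3, 6, 5, 7 → best response R.
Column against R2: payoffs 8, 0, 3, 6 → best response L.
Column against R3: payoffs 11, 8, 5, 9 → best response L.
Column against R4: payoffs 8, 5, 1, 2 → best response L.
Mutual best responses: (R2, L).

Pure NE: (R2, L)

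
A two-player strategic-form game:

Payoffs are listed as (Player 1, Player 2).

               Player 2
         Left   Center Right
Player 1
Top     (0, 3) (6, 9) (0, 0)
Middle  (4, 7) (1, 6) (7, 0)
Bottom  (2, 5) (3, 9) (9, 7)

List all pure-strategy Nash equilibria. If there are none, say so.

Player 1 against Left: payoffs 0, 4, 2 → best response Middle.
Player 1 against Center: payoffs 6, 1, 3 → best response Top.
Player 1 against Right: payoffs 0, 7, 9 → best response Bottom.
Player 2 against Top: payoffs 3, 9, 0 → best response Center.
Player 2 against Middle: payoffs 7, 6, 0 → best response Left.
Player 2 against Bottom: payoffs 5, 9, 7 → best response Center.
Mutual best responses: (Top, Center); (Middle, Left).

Pure-strategy Nash equilibria: (Top, Center) and (Middle, Left)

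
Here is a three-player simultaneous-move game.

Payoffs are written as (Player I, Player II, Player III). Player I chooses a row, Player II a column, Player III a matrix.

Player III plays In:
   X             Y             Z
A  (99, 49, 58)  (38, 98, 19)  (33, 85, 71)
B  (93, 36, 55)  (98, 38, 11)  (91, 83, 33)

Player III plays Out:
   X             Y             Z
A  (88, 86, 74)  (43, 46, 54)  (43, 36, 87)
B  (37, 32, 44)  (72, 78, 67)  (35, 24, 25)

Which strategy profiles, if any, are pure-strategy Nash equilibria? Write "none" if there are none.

Player I against (X, In): payoffs 99, 93 → best response A.
Player I against (X, Out): payoffs 88, 37 → best response A.
Player I against (Y, In): payoffs 38, 98 → best response B.
Player I against (Y, Out): payoffs 43, 72 → best response B.
Player I against (Z, In): payoffs 33, 91 → best response B.
Player I against (Z, Out): payoffs 43, 35 → best response A.
Player II against (A, In): payoffs 49, 98, 85 → best response Y.
Player II against (A, Out): payoffs 86, 46, 36 → best response X.
Player II against (B, In): payoffs 36, 38, 83 → best response Z.
Player II against (B, Out): payoffs 32, 78, 24 → best response Y.
Player III against (A, X): payoffs 58, 74 → best response Out.
Player III against (A, Y): payoffs 19, 54 → best response Out.
Player III against (A, Z): payoffs 71, 87 → best response Out.
Player III against (B, X): payoffs 55, 44 → best response In.
Player III against (B, Y): payoffs 11, 67 → best response Out.
Player III against (B, Z): payoffs 33, 25 → best response In.
Mutual best responses: (A, X, Out); (B, Y, Out); (B, Z, In).

Pure-strategy Nash equilibria: (A, X, Out), (B, Y, Out), (B, Z, In)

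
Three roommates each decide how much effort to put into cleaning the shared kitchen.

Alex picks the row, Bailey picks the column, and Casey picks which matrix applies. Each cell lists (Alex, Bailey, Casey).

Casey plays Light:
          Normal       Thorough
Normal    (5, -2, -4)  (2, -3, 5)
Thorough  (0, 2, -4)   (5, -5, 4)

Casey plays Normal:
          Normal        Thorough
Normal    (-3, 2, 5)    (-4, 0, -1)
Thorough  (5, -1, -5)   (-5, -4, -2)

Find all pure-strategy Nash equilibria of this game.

No pure-strategy Nash equilibrium.

Alex against (Normal, Light): payoffs 5, 0 → best response Normal.
Alex against (Normal, Normal): payoffs -3, 5 → best response Thorough.
Alex against (Thorough, Light): payoffs 2, 5 → best response Thorough.
Alex against (Thorough, Normal): payoffs -4, -5 → best response Normal.
Bailey against (Normal, Light): payoffs -2, -3 → best response Normal.
Bailey against (Normal, Normal): payoffs 2, 0 → best response Normal.
Bailey against (Thorough, Light): payoffs 2, -5 → best response Normal.
Bailey against (Thorough, Normal): payoffs -1, -4 → best response Normal.
Casey against (Normal, Normal): payoffs -4, 5 → best response Normal.
Casey against (Normal, Thorough): payoffs 5, -1 → best response Light.
Casey against (Thorough, Normal): payoffs -4, -5 → best response Light.
Casey against (Thorough, Thorough): payoffs 4, -2 → best response Light.
No profile is a mutual best response for all players.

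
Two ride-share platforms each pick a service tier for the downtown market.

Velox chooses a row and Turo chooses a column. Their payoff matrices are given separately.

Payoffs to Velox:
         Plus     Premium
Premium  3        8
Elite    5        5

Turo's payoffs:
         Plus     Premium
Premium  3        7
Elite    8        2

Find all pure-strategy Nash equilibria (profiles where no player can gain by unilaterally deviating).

Velox against Plus: payoffs 3, 5 → best response Elite.
Velox against Premium: payoffs 8, 5 → best response Premium.
Turo against Premium: payoffs 3, 7 → best response Premium.
Turo against Elite: payoffs 8, 2 → best response Plus.
Mutual best responses: (Premium, Premium); (Elite, Plus).

Pure-strategy Nash equilibria: (Premium, Premium), (Elite, Plus)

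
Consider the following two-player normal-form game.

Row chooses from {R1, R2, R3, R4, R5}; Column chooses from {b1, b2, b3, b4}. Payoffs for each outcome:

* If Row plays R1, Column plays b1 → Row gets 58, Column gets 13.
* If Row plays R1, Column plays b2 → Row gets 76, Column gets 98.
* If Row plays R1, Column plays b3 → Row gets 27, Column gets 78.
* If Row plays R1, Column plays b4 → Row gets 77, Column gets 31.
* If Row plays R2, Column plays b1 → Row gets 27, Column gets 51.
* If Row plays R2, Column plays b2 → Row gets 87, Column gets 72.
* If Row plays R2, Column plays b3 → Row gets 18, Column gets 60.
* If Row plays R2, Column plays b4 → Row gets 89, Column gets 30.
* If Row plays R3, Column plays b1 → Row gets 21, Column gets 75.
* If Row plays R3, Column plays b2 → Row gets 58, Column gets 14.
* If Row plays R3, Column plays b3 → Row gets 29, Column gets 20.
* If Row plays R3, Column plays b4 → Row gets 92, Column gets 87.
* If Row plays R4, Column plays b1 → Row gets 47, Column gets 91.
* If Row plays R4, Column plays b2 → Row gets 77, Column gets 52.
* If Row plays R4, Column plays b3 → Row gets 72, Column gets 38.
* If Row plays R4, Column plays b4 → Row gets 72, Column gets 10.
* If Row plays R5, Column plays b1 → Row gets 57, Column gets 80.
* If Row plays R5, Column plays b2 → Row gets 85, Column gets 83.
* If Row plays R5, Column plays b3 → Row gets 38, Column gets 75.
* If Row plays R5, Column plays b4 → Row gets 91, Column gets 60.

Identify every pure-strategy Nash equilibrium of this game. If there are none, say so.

The pure Nash equilibria are (R2, b2); (R3, b4).

(R1, b1): Column can switch to b2 (13 → 98). Not NE.
(R1, b2): Row can switch to R2 (76 → 87). Not NE.
(R1, b3): Row can switch to R3 (27 → 29). Not NE.
(R1, b4): Row can switch to R2 (77 → 89). Not NE.
(R2, b1): Row can switch to R1 (27 → 58). Not NE.
(R2, b2): Row gets 87, best alternative 85; Column gets 72, best alternative 60. No profitable deviation — NE.
(R2, b3): Row can switch to R1 (18 → 27). Not NE.
(R2, b4): Row can switch to R3 (89 → 92). Not NE.
(R3, b1): Row can switch to R1 (21 → 58). Not NE.
(R3, b4): Row gets 92, best alternative 91; Column gets 87, best alternative 75. No profitable deviation — NE.
(The remaining 10 profiles each have a profitable deviation by the same check.)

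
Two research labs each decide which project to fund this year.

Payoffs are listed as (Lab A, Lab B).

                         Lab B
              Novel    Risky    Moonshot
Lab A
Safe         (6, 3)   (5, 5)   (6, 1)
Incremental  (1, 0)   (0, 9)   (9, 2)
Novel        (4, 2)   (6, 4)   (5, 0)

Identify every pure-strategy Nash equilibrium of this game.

(Novel, Risky)

(Safe, Novel): Lab B can switch to Risky (3 → 5). Not NE.
(Safe, Risky): Lab A can switch to Novel (5 → 6). Not NE.
(Safe, Moonshot): Lab A can switch to Incremental (6 → 9). Not NE.
(Incremental, Novel): Lab A can switch to Safe (1 → 6). Not NE.
(Incremental, Risky): Lab A can switch to Safe (0 → 5). Not NE.
(Incremental, Moonshot): Lab B can switch to Risky (2 → 9). Not NE.
(Novel, Novel): Lab A can switch to Safe (4 → 6). Not NE.
(Novel, Risky): Lab A gets 6, best alternative 5; Lab B gets 4, best alternative 2. No profitable deviation — NE.
(Novel, Moonshot): Lab A can switch to Safe (5 → 6). Not NE.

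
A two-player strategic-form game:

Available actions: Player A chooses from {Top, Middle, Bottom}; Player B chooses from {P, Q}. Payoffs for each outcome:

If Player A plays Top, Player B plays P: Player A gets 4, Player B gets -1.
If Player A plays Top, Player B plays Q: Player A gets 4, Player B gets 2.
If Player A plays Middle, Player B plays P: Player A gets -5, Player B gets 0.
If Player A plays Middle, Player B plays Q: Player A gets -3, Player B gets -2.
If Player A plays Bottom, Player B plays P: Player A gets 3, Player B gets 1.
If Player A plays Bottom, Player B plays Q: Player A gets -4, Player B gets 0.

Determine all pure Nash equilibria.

Player A against P: payoffs 4, -5, 3 → best response Top.
Player A against Q: payoffs 4, -3, -4 → best response Top.
Player B against Top: payoffs -1, 2 → best response Q.
Player B against Middle: payoffs 0, -2 → best response P.
Player B against Bottom: payoffs 1, 0 → best response P.
Mutual best responses: (Top, Q).

(Top, Q)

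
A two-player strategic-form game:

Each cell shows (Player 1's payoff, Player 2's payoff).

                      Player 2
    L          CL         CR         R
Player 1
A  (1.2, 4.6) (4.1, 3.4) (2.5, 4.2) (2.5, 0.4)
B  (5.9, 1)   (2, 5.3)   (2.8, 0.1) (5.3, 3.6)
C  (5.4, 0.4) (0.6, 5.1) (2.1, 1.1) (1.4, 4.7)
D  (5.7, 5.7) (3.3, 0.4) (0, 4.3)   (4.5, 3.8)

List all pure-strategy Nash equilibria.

There is no pure-strategy Nash equilibrium.

Player 1 against L: payoffs 1.2, 5.9, 5.4, 5.7 → best response B.
Player 1 against CL: payoffs 4.1, 2, 0.6, 3.3 → best response A.
Player 1 against CR: payoffs 2.5, 2.8, 2.1, 0 → best response B.
Player 1 against R: payoffs 2.5, 5.3, 1.4, 4.5 → best response B.
Player 2 against A: payoffs 4.6, 3.4, 4.2, 0.4 → best response L.
Player 2 against B: payoffs 1, 5.3, 0.1, 3.6 → best response CL.
Player 2 against C: payoffs 0.4, 5.1, 1.1, 4.7 → best response CL.
Player 2 against D: payoffs 5.7, 0.4, 4.3, 3.8 → best response L.
No profile is a mutual best response for all players.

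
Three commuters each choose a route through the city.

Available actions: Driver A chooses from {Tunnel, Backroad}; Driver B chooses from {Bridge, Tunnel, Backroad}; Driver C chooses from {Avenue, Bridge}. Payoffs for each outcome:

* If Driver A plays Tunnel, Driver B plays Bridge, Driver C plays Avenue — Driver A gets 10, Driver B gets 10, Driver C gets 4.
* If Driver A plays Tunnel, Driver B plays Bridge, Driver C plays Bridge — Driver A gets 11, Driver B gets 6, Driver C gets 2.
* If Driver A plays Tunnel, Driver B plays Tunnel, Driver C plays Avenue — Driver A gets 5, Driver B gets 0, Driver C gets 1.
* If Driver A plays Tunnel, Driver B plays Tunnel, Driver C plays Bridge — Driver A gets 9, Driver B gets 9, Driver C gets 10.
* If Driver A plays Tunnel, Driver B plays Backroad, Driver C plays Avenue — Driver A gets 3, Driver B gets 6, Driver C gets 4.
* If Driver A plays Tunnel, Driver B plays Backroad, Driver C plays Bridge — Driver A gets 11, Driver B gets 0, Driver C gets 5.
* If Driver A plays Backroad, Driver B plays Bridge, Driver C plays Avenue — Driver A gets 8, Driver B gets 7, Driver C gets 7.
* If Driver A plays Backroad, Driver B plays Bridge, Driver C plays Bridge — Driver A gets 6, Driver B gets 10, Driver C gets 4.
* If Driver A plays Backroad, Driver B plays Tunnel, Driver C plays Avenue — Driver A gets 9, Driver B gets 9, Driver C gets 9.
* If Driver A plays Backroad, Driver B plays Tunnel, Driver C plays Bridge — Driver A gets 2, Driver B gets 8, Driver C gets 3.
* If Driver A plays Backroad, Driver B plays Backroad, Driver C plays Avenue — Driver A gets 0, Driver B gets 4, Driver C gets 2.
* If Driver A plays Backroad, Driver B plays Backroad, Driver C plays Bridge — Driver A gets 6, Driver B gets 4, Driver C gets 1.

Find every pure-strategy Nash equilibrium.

(Tunnel, Bridge, Avenue), (Tunnel, Tunnel, Bridge), (Backroad, Tunnel, Avenue)

(Tunnel, Bridge, Avenue): Driver A gets 10, best alternative 8; Driver B gets 10, best alternative 6; Driver C gets 4, best alternative 2. No profitable deviation — NE.
(Tunnel, Bridge, Bridge): Driver B can switch to Tunnel (6 → 9). Not NE.
(Tunnel, Tunnel, Avenue): Driver A can switch to Backroad (5 → 9). Not NE.
(Tunnel, Tunnel, Bridge): Driver A gets 9, best alternative 2; Driver B gets 9, best alternative 6; Driver C gets 10, best alternative 1. No profitable deviation — NE.
(Tunnel, Backroad, Avenue): Driver B can switch to Bridge (6 → 10). Not NE.
(Tunnel, Backroad, Bridge): Driver B can switch to Bridge (0 → 6). Not NE.
(Backroad, Bridge, Avenue): Driver A can switch to Tunnel (8 → 10). Not NE.
(Backroad, Bridge, Bridge): Driver A can switch to Tunnel (6 → 11). Not NE.
(Backroad, Tunnel, Avenue): Driver A gets 9, best alternative 5; Driver B gets 9, best alternative 7; Driver C gets 9, best alternative 3. No profitable deviation — NE.
(Backroad, Tunnel, Bridge): Driver A can switch to Tunnel (2 → 9). Not NE.
(Backroad, Backroad, Avenue): Driver A can switch to Tunnel (0 → 3). Not NE.
(The remaining 1 profile has a profitable deviation by the same check.)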